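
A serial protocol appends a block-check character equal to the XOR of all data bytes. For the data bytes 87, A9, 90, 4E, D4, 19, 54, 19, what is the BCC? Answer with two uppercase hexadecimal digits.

70

XOR the bytes together:
  start with 0x87
  0x87 ⊕ 0xA9 = 0x2E
  0x2E ⊕ 0x90 = 0xBE
  0xBE ⊕ 0x4E = 0xF0
  0xF0 ⊕ 0xD4 = 0x24
  0x24 ⊕ 0x19 = 0x3D
  0x3D ⊕ 0x54 = 0x69
  0x69 ⊕ 0x19 = 0x70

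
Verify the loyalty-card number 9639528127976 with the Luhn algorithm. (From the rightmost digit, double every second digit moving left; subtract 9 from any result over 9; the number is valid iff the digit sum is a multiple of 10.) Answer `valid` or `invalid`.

From the right, keep odd positions and double even positions (subtract 9 from any doubled value over 9):
  doubled (positions 2,4,...): 5 5 2 4 9 3 → sum 28
  kept (positions 1,3,...): 6 9 2 8 5 3 9 → sum 42
Total = 70.
70 mod 10 = 0, so the number is valid.

valid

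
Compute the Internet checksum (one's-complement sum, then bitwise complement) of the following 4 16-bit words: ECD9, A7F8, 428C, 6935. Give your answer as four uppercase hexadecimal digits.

One's-complement addition (fold any carry out of bit 15 back into bit 0):
  0xECD9 + 0xA7F8 = 0x194D1 → wrap carry → 0x94D2
  0x94D2 + 0x428C = 0x0D75E
  0xD75E + 0x6935 = 0x14093 → wrap carry → 0x4094
One's-complement sum = 0x4094.
Checksum = ~0x4094 & 0xFFFF = 0xBF6B.

BF6B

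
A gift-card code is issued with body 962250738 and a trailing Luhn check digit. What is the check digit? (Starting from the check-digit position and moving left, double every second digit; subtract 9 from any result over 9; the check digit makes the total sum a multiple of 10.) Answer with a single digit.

3

Partial digits right→left: 8 3 7 0 5 2 2 6 9
Double every second digit counting from the check-digit position (so the 1st, 3rd, 5th, ... of the partial from the right).
  doubled (with −9 where >9): 7 5 1 4 9 → sum 26
  kept as-is: 3 0 2 6 → sum 11
Total = 26 + 11 = 37.
Check digit = (10 − (37 mod 10)) mod 10 = 3.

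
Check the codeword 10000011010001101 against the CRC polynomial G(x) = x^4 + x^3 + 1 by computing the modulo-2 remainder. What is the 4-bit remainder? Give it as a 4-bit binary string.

0111

Modulo-2 division of 10000011010001101 by 11001:
  pos 0: 10000 XOR 11001 = 01001
  pos 1: 10010 XOR 11001 = 01011
  pos 2: 10111 XOR 11001 = 01110
  pos 3: 11101 XOR 11001 = 00100
  pos 5: 10001 XOR 11001 = 01000
  pos 6: 10000 XOR 11001 = 01001
  pos 7: 10010 XOR 11001 = 01011
  pos 8: 10110 XOR 11001 = 01111
  pos 9: 11111 XOR 11001 = 00110
  pos 11: 11010 XOR 11001 = 00011
Remainder = 0111 (nonzero — an error is detected).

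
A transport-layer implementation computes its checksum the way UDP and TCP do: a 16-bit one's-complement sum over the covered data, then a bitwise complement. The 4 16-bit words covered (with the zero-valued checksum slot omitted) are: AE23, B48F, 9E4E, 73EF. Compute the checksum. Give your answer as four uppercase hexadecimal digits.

One's-complement addition (fold any carry out of bit 15 back into bit 0):
  0xAE23 + 0xB48F = 0x162B2 → wrap carry → 0x62B3
  0x62B3 + 0x9E4E = 0x10101 → wrap carry → 0x0102
  0x0102 + 0x73EF = 0x074F1
One's-complement sum = 0x74F1.
Checksum = ~0x74F1 & 0xFFFF = 0x8B0E.

8B0E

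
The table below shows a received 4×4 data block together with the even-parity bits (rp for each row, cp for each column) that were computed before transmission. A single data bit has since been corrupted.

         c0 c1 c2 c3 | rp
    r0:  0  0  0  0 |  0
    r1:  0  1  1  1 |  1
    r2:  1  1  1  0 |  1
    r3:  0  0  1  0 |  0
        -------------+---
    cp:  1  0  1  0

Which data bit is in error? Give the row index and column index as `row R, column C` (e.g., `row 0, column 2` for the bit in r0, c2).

row 3, column 3

Recompute each row's even parity and compare to rp:
  r0: data parity 0, sent rp 0 → ok
  r1: data parity 1, sent rp 1 → ok
  r2: data parity 1, sent rp 1 → ok
  r3: data parity 1, sent rp 0 → mismatch
Recompute each column's even parity and compare to cp:
  c0: data parity 1, sent cp 1 → ok
  c1: data parity 0, sent cp 0 → ok
  c2: data parity 1, sent cp 1 → ok
  c3: data parity 1, sent cp 0 → mismatch
Exactly one row (r3) and one column (c3) fail → the flipped bit is at their intersection.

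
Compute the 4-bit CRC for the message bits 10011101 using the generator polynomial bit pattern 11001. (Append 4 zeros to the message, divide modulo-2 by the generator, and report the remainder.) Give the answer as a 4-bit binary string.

0010

Append 4 zeros: 100111010000. Divide by 11001 (XOR where the leading bit is 1):
  pos 0: 10011 XOR 11001 = 01010
  pos 1: 10101 XOR 11001 = 01100
  pos 2: 11000 XOR 11001 = 00001
  pos 6: 11000 XOR 11001 = 00001
Remainder (last 4 bits) = 0010. This is the CRC / FCS.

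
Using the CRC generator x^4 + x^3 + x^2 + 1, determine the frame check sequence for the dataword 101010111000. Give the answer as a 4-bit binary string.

Append 4 zeros: 1010101110000000. Divide by 11101 (XOR where the leading bit is 1):
  pos 0: 10101 XOR 11101 = 01000
  pos 1: 10000 XOR 11101 = 01101
  pos 2: 11011 XOR 11101 = 00110
  pos 4: 11011 XOR 11101 = 00110
  pos 6: 11000 XOR 11101 = 00101
  pos 8: 10100 XOR 11101 = 01001
  pos 9: 10010 XOR 11101 = 01111
  pos 10: 11110 XOR 11101 = 00011
Remainder (last 4 bits) = 0110. This is the CRC / FCS.

0110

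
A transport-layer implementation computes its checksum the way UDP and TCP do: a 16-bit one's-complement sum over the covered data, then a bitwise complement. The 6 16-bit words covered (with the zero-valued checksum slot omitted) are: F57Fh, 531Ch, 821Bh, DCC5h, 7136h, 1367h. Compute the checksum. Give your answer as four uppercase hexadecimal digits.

D3E4

One's-complement addition (fold any carry out of bit 15 back into bit 0):
  0xF57F + 0x531C = 0x1489B → wrap carry → 0x489C
  0x489C + 0x821B = 0x0CAB7
  0xCAB7 + 0xDCC5 = 0x1A77C → wrap carry → 0xA77D
  0xA77D + 0x7136 = 0x118B3 → wrap carry → 0x18B4
  0x18B4 + 0x1367 = 0x02C1B
One's-complement sum = 0x2C1B.
Checksum = ~0x2C1B & 0xFFFF = 0xD3E4.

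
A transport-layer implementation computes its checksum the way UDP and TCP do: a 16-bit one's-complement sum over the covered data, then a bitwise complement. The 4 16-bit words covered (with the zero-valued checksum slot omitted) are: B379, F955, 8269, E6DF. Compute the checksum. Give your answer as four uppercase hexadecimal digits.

One's-complement addition (fold any carry out of bit 15 back into bit 0):
  0xB379 + 0xF955 = 0x1ACCE → wrap carry → 0xACCF
  0xACCF + 0x8269 = 0x12F38 → wrap carry → 0x2F39
  0x2F39 + 0xE6DF = 0x11618 → wrap carry → 0x1619
One's-complement sum = 0x1619.
Checksum = ~0x1619 & 0xFFFF = 0xE9E6.

E9E6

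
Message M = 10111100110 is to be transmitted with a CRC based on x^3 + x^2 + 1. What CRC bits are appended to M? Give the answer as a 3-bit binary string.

110

Append 3 zeros: 10111100110000. Divide by 1101 (XOR where the leading bit is 1):
  pos 0: 1011 XOR 1101 = 0110
  pos 1: 1101 XOR 1101 = 0000
  pos 5: 1001 XOR 1101 = 0100
  pos 6: 1001 XOR 1101 = 0100
  pos 7: 1000 XOR 1101 = 0101
  pos 8: 1010 XOR 1101 = 0111
  pos 9: 1110 XOR 1101 = 0011
Remainder (last 3 bits) = 110. This is the CRC / FCS.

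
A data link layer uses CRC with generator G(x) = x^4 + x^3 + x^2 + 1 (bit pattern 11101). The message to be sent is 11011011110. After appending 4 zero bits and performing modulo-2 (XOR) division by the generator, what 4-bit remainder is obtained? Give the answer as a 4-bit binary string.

0000

Append 4 zeros: 110110111100000. Divide by 11101 (XOR where the leading bit is 1):
  pos 0: 11011 XOR 11101 = 00110
  pos 2: 11001 XOR 11101 = 00100
  pos 4: 10011 XOR 11101 = 01110
  pos 5: 11101 XOR 11101 = 00000
Remainder (last 4 bits) = 0000. This is the CRC / FCS.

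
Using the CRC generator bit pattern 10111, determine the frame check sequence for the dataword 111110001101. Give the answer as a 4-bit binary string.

1100

Append 4 zeros: 1111100011010000. Divide by 10111 (XOR where the leading bit is 1):
  pos 0: 11111 XOR 10111 = 01000
  pos 1: 10000 XOR 10111 = 00111
  pos 3: 11100 XOR 10111 = 01011
  pos 4: 10111 XOR 10111 = 00000
  pos 9: 10100 XOR 10111 = 00011
Remainder (last 4 bits) = 1100. This is the CRC / FCS.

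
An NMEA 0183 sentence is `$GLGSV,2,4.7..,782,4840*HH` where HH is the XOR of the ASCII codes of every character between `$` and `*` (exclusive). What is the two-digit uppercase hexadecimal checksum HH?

63

XOR the ASCII codes of the payload characters:
  'G' = 0x47 → acc = 0x47
  'L' = 0x4C → acc = 0x0B
  'G' = 0x47 → acc = 0x4C
  'S' = 0x53 → acc = 0x1F
  'V' = 0x56 → acc = 0x49
  ',' = 0x2C → acc = 0x65
  '2' = 0x32 → acc = 0x57
  ',' = 0x2C → acc = 0x7B
  '4' = 0x34 → acc = 0x4F
  '.' = 0x2E → acc = 0x61
  '7' = 0x37 → acc = 0x56
  '.' = 0x2E → acc = 0x78
  '.' = 0x2E → acc = 0x56
  ',' = 0x2C → acc = 0x7A
  '7' = 0x37 → acc = 0x4D
  '8' = 0x38 → acc = 0x75
  '2' = 0x32 → acc = 0x47
  ',' = 0x2C → acc = 0x6B
  '4' = 0x34 → acc = 0x5F
  '8' = 0x38 → acc = 0x67
  '4' = 0x34 → acc = 0x53
  '0' = 0x30 → acc = 0x63
Checksum = 0x63.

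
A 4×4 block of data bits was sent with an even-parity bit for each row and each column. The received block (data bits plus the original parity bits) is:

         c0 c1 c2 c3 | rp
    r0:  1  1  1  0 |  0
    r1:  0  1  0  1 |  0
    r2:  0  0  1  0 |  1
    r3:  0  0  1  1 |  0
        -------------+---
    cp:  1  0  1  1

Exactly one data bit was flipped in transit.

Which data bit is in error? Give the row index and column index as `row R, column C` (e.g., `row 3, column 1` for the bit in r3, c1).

row 0, column 3

Recompute each row's even parity and compare to rp:
  r0: data parity 1, sent rp 0 → mismatch
  r1: data parity 0, sent rp 0 → ok
  r2: data parity 1, sent rp 1 → ok
  r3: data parity 0, sent rp 0 → ok
Recompute each column's even parity and compare to cp:
  c0: data parity 1, sent cp 1 → ok
  c1: data parity 0, sent cp 0 → ok
  c2: data parity 1, sent cp 1 → ok
  c3: data parity 0, sent cp 1 → mismatch
Exactly one row (r0) and one column (c3) fail → the flipped bit is at their intersection.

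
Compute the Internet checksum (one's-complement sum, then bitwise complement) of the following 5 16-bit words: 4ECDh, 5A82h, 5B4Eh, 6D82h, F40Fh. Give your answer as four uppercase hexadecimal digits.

One's-complement addition (fold any carry out of bit 15 back into bit 0):
  0x4ECD + 0x5A82 = 0x0A94F
  0xA94F + 0x5B4E = 0x1049D → wrap carry → 0x049E
  0x049E + 0x6D82 = 0x07220
  0x7220 + 0xF40F = 0x1662F → wrap carry → 0x6630
One's-complement sum = 0x6630.
Checksum = ~0x6630 & 0xFFFF = 0x99CF.

99CF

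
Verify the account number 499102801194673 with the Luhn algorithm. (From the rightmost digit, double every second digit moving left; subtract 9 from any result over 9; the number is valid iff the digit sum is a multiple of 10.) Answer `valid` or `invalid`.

From the right, keep odd positions and double even positions (subtract 9 from any doubled value over 9):
  doubled (positions 2,4,...): 5 8 2 0 4 2 9 → sum 30
  kept (positions 1,3,...): 3 6 9 1 8 0 9 4 → sum 40
Total = 70.
70 mod 10 = 0, so the number is valid.

valid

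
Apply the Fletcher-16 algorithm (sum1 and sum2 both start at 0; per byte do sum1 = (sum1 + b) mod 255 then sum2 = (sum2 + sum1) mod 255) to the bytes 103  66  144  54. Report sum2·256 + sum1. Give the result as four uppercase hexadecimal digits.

BB70

Running sums (mod 255):
  after byte 0 (103): sum1=103, sum2=103
  after byte 1 (66): sum1=169, sum2=17
  after byte 2 (144): sum1=58, sum2=75
  after byte 3 (54): sum1=112, sum2=187
Checksum = sum2·256 + sum1 = 187·256 + 112 = 47984 = 0xBB70.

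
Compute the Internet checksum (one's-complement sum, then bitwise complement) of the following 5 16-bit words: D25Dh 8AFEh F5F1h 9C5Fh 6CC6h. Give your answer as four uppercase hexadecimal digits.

A38B

One's-complement addition (fold any carry out of bit 15 back into bit 0):
  0xD25D + 0x8AFE = 0x15D5B → wrap carry → 0x5D5C
  0x5D5C + 0xF5F1 = 0x1534D → wrap carry → 0x534E
  0x534E + 0x9C5F = 0x0EFAD
  0xEFAD + 0x6CC6 = 0x15C73 → wrap carry → 0x5C74
One's-complement sum = 0x5C74.
Checksum = ~0x5C74 & 0xFFFF = 0xA38B.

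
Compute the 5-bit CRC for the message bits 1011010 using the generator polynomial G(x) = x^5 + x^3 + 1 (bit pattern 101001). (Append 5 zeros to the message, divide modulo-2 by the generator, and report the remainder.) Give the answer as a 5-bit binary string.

11010

Append 5 zeros: 101101000000. Divide by 101001 (XOR where the leading bit is 1):
  pos 0: 101101 XOR 101001 = 000100
  pos 3: 100000 XOR 101001 = 001001
  pos 5: 100100 XOR 101001 = 001101
Remainder (last 5 bits) = 11010. This is the CRC / FCS.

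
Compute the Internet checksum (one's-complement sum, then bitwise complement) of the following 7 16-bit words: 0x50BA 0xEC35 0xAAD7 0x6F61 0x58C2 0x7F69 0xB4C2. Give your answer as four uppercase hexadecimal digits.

One's-complement addition (fold any carry out of bit 15 back into bit 0):
  0x50BA + 0xEC35 = 0x13CEF → wrap carry → 0x3CF0
  0x3CF0 + 0xAAD7 = 0x0E7C7
  0xE7C7 + 0x6F61 = 0x15728 → wrap carry → 0x5729
  0x5729 + 0x58C2 = 0x0AFEB
  0xAFEB + 0x7F69 = 0x12F54 → wrap carry → 0x2F55
  0x2F55 + 0xB4C2 = 0x0E417
One's-complement sum = 0xE417.
Checksum = ~0xE417 & 0xFFFF = 0x1BE8.

1BE8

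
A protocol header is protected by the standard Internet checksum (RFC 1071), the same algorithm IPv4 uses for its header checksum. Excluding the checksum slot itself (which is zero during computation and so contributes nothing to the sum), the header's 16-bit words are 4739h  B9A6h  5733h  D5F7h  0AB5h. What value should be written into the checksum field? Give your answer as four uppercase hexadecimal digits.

C73F

One's-complement addition (fold any carry out of bit 15 back into bit 0):
  0x4739 + 0xB9A6 = 0x100DF → wrap carry → 0x00E0
  0x00E0 + 0x5733 = 0x05813
  0x5813 + 0xD5F7 = 0x12E0A → wrap carry → 0x2E0B
  0x2E0B + 0x0AB5 = 0x038C0
One's-complement sum = 0x38C0.
Checksum = ~0x38C0 & 0xFFFF = 0xC73F.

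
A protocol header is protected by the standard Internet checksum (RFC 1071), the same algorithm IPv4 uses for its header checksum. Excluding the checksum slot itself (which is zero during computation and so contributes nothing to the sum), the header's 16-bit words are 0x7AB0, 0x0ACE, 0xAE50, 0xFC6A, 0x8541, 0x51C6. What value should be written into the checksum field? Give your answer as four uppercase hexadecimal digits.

F8BD

One's-complement addition (fold any carry out of bit 15 back into bit 0):
  0x7AB0 + 0x0ACE = 0x0857E
  0x857E + 0xAE50 = 0x133CE → wrap carry → 0x33CF
  0x33CF + 0xFC6A = 0x13039 → wrap carry → 0x303A
  0x303A + 0x8541 = 0x0B57B
  0xB57B + 0x51C6 = 0x10741 → wrap carry → 0x0742
One's-complement sum = 0x0742.
Checksum = ~0x0742 & 0xFFFF = 0xF8BD.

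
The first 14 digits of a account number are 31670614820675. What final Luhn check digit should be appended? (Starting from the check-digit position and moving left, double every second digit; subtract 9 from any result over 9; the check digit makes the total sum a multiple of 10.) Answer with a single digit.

9

Partial digits right→left: 5 7 6 0 2 8 4 1 6 0 7 6 1 3
Double every second digit counting from the check-digit position (so the 1st, 3rd, 5th, ... of the partial from the right).
  doubled (with −9 where >9): 1 3 4 8 3 5 2 → sum 26
  kept as-is: 7 0 8 1 0 6 3 → sum 25
Total = 26 + 25 = 51.
Check digit = (10 − (51 mod 10)) mod 10 = 9.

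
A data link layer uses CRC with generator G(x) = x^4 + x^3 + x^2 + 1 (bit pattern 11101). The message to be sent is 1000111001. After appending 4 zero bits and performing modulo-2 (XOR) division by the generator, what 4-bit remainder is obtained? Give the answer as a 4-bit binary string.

Append 4 zeros: 10001110010000. Divide by 11101 (XOR where the leading bit is 1):
  pos 0: 10001 XOR 11101 = 01100
  pos 1: 11001 XOR 11101 = 00100
  pos 3: 10010 XOR 11101 = 01111
  pos 4: 11110 XOR 11101 = 00011
  pos 7: 11100 XOR 11101 = 00001
Remainder (last 4 bits) = 0100. This is the CRC / FCS.

0100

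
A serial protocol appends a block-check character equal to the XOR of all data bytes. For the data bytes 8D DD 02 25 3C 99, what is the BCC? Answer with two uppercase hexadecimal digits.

XOR the bytes together:
  start with 0x8D
  0x8D ⊕ 0xDD = 0x50
  0x50 ⊕ 0x02 = 0x52
  0x52 ⊕ 0x25 = 0x77
  0x77 ⊕ 0x3C = 0x4B
  0x4B ⊕ 0x99 = 0xD2

D2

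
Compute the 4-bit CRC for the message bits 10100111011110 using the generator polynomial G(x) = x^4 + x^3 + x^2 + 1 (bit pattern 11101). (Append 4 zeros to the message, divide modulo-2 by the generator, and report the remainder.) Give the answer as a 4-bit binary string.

0010

Append 4 zeros: 101001110111100000. Divide by 11101 (XOR where the leading bit is 1):
  pos 0: 10100 XOR 11101 = 01001
  pos 1: 10011 XOR 11101 = 01110
  pos 2: 11101 XOR 11101 = 00000
  pos 7: 10111 XOR 11101 = 01010
  pos 8: 10101 XOR 11101 = 01000
  pos 9: 10000 XOR 11101 = 01101
  pos 10: 11010 XOR 11101 = 00111
  pos 12: 11100 XOR 11101 = 00001
Remainder (last 4 bits) = 0010. This is the CRC / FCS.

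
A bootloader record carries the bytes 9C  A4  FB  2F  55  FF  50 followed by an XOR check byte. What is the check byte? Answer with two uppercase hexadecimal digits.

16

XOR the bytes together:
  start with 0x9C
  0x9C ⊕ 0xA4 = 0x38
  0x38 ⊕ 0xFB = 0xC3
  0xC3 ⊕ 0x2F = 0xEC
  0xEC ⊕ 0x55 = 0xB9
  0xB9 ⊕ 0xFF = 0x46
  0x46 ⊕ 0x50 = 0x16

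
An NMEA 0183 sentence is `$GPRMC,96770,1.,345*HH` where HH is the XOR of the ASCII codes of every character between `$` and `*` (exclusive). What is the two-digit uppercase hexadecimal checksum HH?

75

XOR the ASCII codes of the payload characters:
  'G' = 0x47 → acc = 0x47
  'P' = 0x50 → acc = 0x17
  'R' = 0x52 → acc = 0x45
  'M' = 0x4D → acc = 0x08
  'C' = 0x43 → acc = 0x4B
  ',' = 0x2C → acc = 0x67
  '9' = 0x39 → acc = 0x5E
  '6' = 0x36 → acc = 0x68
  '7' = 0x37 → acc = 0x5F
  '7' = 0x37 → acc = 0x68
  '0' = 0x30 → acc = 0x58
  ',' = 0x2C → acc = 0x74
  '1' = 0x31 → acc = 0x45
  '.' = 0x2E → acc = 0x6B
  ',' = 0x2C → acc = 0x47
  '3' = 0x33 → acc = 0x74
  '4' = 0x34 → acc = 0x40
  '5' = 0x35 → acc = 0x75
Checksum = 0x75.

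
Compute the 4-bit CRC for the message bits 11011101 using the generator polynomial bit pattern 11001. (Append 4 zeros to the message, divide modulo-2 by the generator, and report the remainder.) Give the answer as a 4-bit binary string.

1000

Append 4 zeros: 110111010000. Divide by 11001 (XOR where the leading bit is 1):
  pos 0: 11011 XOR 11001 = 00010
  pos 3: 10101 XOR 11001 = 01100
  pos 4: 11000 XOR 11001 = 00001
Remainder (last 4 bits) = 1000. This is the CRC / FCS.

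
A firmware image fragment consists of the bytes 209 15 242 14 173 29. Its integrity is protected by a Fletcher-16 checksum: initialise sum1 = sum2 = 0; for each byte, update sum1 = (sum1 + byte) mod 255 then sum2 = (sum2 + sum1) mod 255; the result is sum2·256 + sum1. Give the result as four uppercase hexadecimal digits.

A4AC

Running sums (mod 255):
  after byte 0 (209): sum1=209, sum2=209
  after byte 1 (15): sum1=224, sum2=178
  after byte 2 (242): sum1=211, sum2=134
  after byte 3 (14): sum1=225, sum2=104
  after byte 4 (173): sum1=143, sum2=247
  after byte 5 (29): sum1=172, sum2=164
Checksum = sum2·256 + sum1 = 164·256 + 172 = 42156 = 0xA4AC.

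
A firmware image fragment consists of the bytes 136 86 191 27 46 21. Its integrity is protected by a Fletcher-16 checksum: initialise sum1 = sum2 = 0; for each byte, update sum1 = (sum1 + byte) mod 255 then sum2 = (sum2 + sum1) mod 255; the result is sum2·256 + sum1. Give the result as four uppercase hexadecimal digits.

A4FC

Running sums (mod 255):
  after byte 0 (136): sum1=136, sum2=136
  after byte 1 (86): sum1=222, sum2=103
  after byte 2 (191): sum1=158, sum2=6
  after byte 3 (27): sum1=185, sum2=191
  after byte 4 (46): sum1=231, sum2=167
  after byte 5 (21): sum1=252, sum2=164
Checksum = sum2·256 + sum1 = 164·256 + 252 = 42236 = 0xA4FC.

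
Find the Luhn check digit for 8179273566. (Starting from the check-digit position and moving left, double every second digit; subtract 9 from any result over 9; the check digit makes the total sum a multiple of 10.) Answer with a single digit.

4

Partial digits right→left: 6 6 5 3 7 2 9 7 1 8
Double every second digit counting from the check-digit position (so the 1st, 3rd, 5th, ... of the partial from the right).
  doubled (with −9 where >9): 3 1 5 9 2 → sum 20
  kept as-is: 6 3 2 7 8 → sum 26
Total = 20 + 26 = 46.
Check digit = (10 − (46 mod 10)) mod 10 = 4.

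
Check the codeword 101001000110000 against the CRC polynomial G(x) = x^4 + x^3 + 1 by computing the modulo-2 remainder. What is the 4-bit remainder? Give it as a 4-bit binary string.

Modulo-2 division of 101001000110000 by 11001:
  pos 0: 10100 XOR 11001 = 01101
  pos 1: 11011 XOR 11001 = 00010
  pos 4: 10000 XOR 11001 = 01001
  pos 5: 10011 XOR 11001 = 01010
  pos 6: 10101 XOR 11001 = 01100
  pos 7: 11000 XOR 11001 = 00001
Remainder = 1000 (nonzero — an error is detected).

1000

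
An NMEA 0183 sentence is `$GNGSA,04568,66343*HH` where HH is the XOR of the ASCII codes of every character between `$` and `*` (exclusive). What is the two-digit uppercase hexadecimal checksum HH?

XOR the ASCII codes of the payload characters:
  'G' = 0x47 → acc = 0x47
  'N' = 0x4E → acc = 0x09
  'G' = 0x47 → acc = 0x4E
  'S' = 0x53 → acc = 0x1D
  'A' = 0x41 → acc = 0x5C
  ',' = 0x2C → acc = 0x70
  '0' = 0x30 → acc = 0x40
  '4' = 0x34 → acc = 0x74
  '5' = 0x35 → acc = 0x41
  '6' = 0x36 → acc = 0x77
  '8' = 0x38 → acc = 0x4F
  ',' = 0x2C → acc = 0x63
  '6' = 0x36 → acc = 0x55
  '6' = 0x36 → acc = 0x63
  '3' = 0x33 → acc = 0x50
  '4' = 0x34 → acc = 0x64
  '3' = 0x33 → acc = 0x57
Checksum = 0x57.

57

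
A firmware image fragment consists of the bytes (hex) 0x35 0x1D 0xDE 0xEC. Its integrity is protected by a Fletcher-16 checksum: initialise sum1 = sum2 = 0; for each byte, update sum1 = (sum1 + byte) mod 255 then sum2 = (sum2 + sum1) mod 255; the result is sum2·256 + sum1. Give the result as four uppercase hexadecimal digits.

Running sums (mod 255):
  after byte 0 (0x35): sum1=53, sum2=53
  after byte 1 (0x1D): sum1=82, sum2=135
  after byte 2 (0xDE): sum1=49, sum2=184
  after byte 3 (0xEC): sum1=30, sum2=214
Checksum = sum2·256 + sum1 = 214·256 + 30 = 54814 = 0xD61E.

D61E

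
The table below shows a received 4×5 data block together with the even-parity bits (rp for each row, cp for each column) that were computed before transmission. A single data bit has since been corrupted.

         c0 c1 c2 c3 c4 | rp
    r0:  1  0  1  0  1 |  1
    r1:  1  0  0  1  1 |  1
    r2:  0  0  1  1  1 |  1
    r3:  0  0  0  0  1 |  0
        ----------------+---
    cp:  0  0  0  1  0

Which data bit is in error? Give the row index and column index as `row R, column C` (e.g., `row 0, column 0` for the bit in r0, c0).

row 3, column 3

Recompute each row's even parity and compare to rp:
  r0: data parity 1, sent rp 1 → ok
  r1: data parity 1, sent rp 1 → ok
  r2: data parity 1, sent rp 1 → ok
  r3: data parity 1, sent rp 0 → mismatch
Recompute each column's even parity and compare to cp:
  c0: data parity 0, sent cp 0 → ok
  c1: data parity 0, sent cp 0 → ok
  c2: data parity 0, sent cp 0 → ok
  c3: data parity 0, sent cp 1 → mismatch
  c4: data parity 0, sent cp 0 → ok
Exactly one row (r3) and one column (c3) fail → the flipped bit is at their intersection.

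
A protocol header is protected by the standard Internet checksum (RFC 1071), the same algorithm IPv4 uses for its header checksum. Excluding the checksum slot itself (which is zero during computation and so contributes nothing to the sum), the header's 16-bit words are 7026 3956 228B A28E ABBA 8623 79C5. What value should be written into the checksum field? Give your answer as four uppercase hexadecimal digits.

One's-complement addition (fold any carry out of bit 15 back into bit 0):
  0x7026 + 0x3956 = 0x0A97C
  0xA97C + 0x228B = 0x0CC07
  0xCC07 + 0xA28E = 0x16E95 → wrap carry → 0x6E96
  0x6E96 + 0xABBA = 0x11A50 → wrap carry → 0x1A51
  0x1A51 + 0x8623 = 0x0A074
  0xA074 + 0x79C5 = 0x11A39 → wrap carry → 0x1A3A
One's-complement sum = 0x1A3A.
Checksum = ~0x1A3A & 0xFFFF = 0xE5C5.

E5C5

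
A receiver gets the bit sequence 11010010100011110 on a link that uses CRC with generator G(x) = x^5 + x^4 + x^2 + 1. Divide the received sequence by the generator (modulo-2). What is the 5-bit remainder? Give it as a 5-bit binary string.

Modulo-2 division of 11010010100011110 by 110101:
  pos 0: 110100 XOR 110101 = 000001
  pos 5: 110100 XOR 110101 = 000001
  pos 10: 101111 XOR 110101 = 011010
  pos 11: 110100 XOR 110101 = 000001
Remainder = 00001 (nonzero — an error is detected).

00001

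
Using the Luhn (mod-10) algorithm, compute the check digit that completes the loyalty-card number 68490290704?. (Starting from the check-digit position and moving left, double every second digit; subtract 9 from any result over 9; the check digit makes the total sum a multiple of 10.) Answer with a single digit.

8

Partial digits right→left: 4 0 7 0 9 2 0 9 4 8 6
Double every second digit counting from the check-digit position (so the 1st, 3rd, 5th, ... of the partial from the right).
  doubled (with −9 where >9): 8 5 9 0 8 3 → sum 33
  kept as-is: 0 0 2 9 8 → sum 19
Total = 33 + 19 = 52.
Check digit = (10 − (52 mod 10)) mod 10 = 8.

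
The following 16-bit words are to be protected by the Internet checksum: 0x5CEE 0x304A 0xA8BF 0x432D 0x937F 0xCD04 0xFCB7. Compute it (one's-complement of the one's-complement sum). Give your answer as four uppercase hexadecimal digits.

299E

One's-complement addition (fold any carry out of bit 15 back into bit 0):
  0x5CEE + 0x304A = 0x08D38
  0x8D38 + 0xA8BF = 0x135F7 → wrap carry → 0x35F8
  0x35F8 + 0x432D = 0x07925
  0x7925 + 0x937F = 0x10CA4 → wrap carry → 0x0CA5
  0x0CA5 + 0xCD04 = 0x0D9A9
  0xD9A9 + 0xFCB7 = 0x1D660 → wrap carry → 0xD661
One's-complement sum = 0xD661.
Checksum = ~0xD661 & 0xFFFF = 0x299E.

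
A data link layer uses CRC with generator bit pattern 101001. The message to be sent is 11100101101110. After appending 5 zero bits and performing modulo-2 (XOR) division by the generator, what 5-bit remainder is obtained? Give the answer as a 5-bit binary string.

00001

Append 5 zeros: 1110010110111000000. Divide by 101001 (XOR where the leading bit is 1):
  pos 0: 111001 XOR 101001 = 010000
  pos 1: 100000 XOR 101001 = 001001
  pos 3: 100111 XOR 101001 = 001110
  pos 5: 111001 XOR 101001 = 010000
  pos 6: 100001 XOR 101001 = 001000
  pos 8: 100010 XOR 101001 = 001011
  pos 10: 101100 XOR 101001 = 000101
  pos 13: 101000 XOR 101001 = 000001
Remainder (last 5 bits) = 00001. This is the CRC / FCS.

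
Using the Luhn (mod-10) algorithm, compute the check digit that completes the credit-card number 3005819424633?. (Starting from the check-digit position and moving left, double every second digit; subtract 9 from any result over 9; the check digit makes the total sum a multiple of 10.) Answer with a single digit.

Partial digits right→left: 3 3 6 4 2 4 9 1 8 5 0 0 3
Double every second digit counting from the check-digit position (so the 1st, 3rd, 5th, ... of the partial from the right).
  doubled (with −9 where >9): 6 3 4 9 7 0 6 → sum 35
  kept as-is: 3 4 4 1 5 0 → sum 17
Total = 35 + 17 = 52.
Check digit = (10 − (52 mod 10)) mod 10 = 8.

8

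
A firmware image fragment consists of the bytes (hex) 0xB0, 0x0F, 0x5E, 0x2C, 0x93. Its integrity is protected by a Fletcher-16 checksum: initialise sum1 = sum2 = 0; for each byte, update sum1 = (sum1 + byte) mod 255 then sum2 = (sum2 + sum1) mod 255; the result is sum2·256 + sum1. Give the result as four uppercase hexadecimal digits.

Running sums (mod 255):
  after byte 0 (0xB0): sum1=176, sum2=176
  after byte 1 (0x0F): sum1=191, sum2=112
  after byte 2 (0x5E): sum1=30, sum2=142
  after byte 3 (0x2C): sum1=74, sum2=216
  after byte 4 (0x93): sum1=221, sum2=182
Checksum = sum2·256 + sum1 = 182·256 + 221 = 46813 = 0xB6DD.

B6DD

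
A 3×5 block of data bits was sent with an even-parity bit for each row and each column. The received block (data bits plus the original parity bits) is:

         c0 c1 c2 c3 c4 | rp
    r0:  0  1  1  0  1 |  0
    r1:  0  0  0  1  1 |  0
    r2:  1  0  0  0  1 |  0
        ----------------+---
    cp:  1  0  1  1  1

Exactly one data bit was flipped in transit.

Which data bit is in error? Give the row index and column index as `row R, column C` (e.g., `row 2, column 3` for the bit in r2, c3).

row 0, column 1

Recompute each row's even parity and compare to rp:
  r0: data parity 1, sent rp 0 → mismatch
  r1: data parity 0, sent rp 0 → ok
  r2: data parity 0, sent rp 0 → ok
Recompute each column's even parity and compare to cp:
  c0: data parity 1, sent cp 1 → ok
  c1: data parity 1, sent cp 0 → mismatch
  c2: data parity 1, sent cp 1 → ok
  c3: data parity 1, sent cp 1 → ok
  c4: data parity 1, sent cp 1 → ok
Exactly one row (r0) and one column (c1) fail → the flipped bit is at their intersection.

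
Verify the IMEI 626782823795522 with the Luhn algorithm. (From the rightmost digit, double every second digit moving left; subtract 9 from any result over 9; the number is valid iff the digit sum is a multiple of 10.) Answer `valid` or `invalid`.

From the right, keep odd positions and double even positions (subtract 9 from any doubled value over 9):
  doubled (positions 2,4,...): 4 1 5 4 4 5 4 → sum 27
  kept (positions 1,3,...): 2 5 9 3 8 8 6 6 → sum 47
Total = 74.
74 mod 10 = 4, so the number is invalid.

invalid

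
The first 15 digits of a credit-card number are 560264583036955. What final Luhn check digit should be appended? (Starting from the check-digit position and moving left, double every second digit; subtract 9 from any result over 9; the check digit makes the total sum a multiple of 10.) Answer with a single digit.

Partial digits right→left: 5 5 9 6 3 0 3 8 5 4 6 2 0 6 5
Double every second digit counting from the check-digit position (so the 1st, 3rd, 5th, ... of the partial from the right).
  doubled (with −9 where >9): 1 9 6 6 1 3 0 1 → sum 27
  kept as-is: 5 6 0 8 4 2 6 → sum 31
Total = 27 + 31 = 58.
Check digit = (10 − (58 mod 10)) mod 10 = 2.

2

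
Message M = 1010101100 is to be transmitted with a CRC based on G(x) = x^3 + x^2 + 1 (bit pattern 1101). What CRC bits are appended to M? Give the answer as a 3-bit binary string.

001

Append 3 zeros: 1010101100000. Divide by 1101 (XOR where the leading bit is 1):
  pos 0: 1010 XOR 1101 = 0111
  pos 1: 1111 XOR 1101 = 0010
  pos 3: 1001 XOR 1101 = 0100
  pos 4: 1001 XOR 1101 = 0100
  pos 5: 1000 XOR 1101 = 0101
  pos 6: 1010 XOR 1101 = 0111
  pos 7: 1110 XOR 1101 = 0011
  pos 9: 1100 XOR 1101 = 0001
Remainder (last 3 bits) = 001. This is the CRC / FCS.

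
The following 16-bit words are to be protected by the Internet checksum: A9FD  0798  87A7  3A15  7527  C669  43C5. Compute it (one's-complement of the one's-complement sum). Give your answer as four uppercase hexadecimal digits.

One's-complement addition (fold any carry out of bit 15 back into bit 0):
  0xA9FD + 0x0798 = 0x0B195
  0xB195 + 0x87A7 = 0x1393C → wrap carry → 0x393D
  0x393D + 0x3A15 = 0x07352
  0x7352 + 0x7527 = 0x0E879
  0xE879 + 0xC669 = 0x1AEE2 → wrap carry → 0xAEE3
  0xAEE3 + 0x43C5 = 0x0F2A8
One's-complement sum = 0xF2A8.
Checksum = ~0xF2A8 & 0xFFFF = 0x0D57.

0D57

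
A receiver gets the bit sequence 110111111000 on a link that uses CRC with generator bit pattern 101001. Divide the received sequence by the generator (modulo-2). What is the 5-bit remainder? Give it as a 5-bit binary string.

01000

Modulo-2 division of 110111111000 by 101001:
  pos 0: 110111 XOR 101001 = 011110
  pos 1: 111101 XOR 101001 = 010100
  pos 2: 101001 XOR 101001 = 000000
Remainder = 01000 (nonzero — an error is detected).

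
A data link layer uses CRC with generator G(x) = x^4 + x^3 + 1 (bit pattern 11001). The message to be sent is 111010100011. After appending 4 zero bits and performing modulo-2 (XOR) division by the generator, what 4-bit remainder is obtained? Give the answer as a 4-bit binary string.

Append 4 zeros: 1110101000110000. Divide by 11001 (XOR where the leading bit is 1):
  pos 0: 11101 XOR 11001 = 00100
  pos 2: 10001 XOR 11001 = 01000
  pos 3: 10000 XOR 11001 = 01001
  pos 4: 10010 XOR 11001 = 01011
  pos 5: 10110 XOR 11001 = 01111
  pos 6: 11111 XOR 11001 = 00110
  pos 8: 11010 XOR 11001 = 00011
  pos 11: 11000 XOR 11001 = 00001
Remainder (last 4 bits) = 0001. This is the CRC / FCS.

0001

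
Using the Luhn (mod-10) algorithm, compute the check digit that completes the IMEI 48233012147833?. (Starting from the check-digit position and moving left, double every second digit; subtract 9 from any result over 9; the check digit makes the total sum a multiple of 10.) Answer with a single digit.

1

Partial digits right→left: 3 3 8 7 4 1 2 1 0 3 3 2 8 4
Double every second digit counting from the check-digit position (so the 1st, 3rd, 5th, ... of the partial from the right).
  doubled (with −9 where >9): 6 7 8 4 0 6 7 → sum 38
  kept as-is: 3 7 1 1 3 2 4 → sum 21
Total = 38 + 21 = 59.
Check digit = (10 − (59 mod 10)) mod 10 = 1.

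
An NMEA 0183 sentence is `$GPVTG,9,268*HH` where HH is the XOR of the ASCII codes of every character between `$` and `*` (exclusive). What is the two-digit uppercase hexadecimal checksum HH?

XOR the ASCII codes of the payload characters:
  'G' = 0x47 → acc = 0x47
  'P' = 0x50 → acc = 0x17
  'V' = 0x56 → acc = 0x41
  'T' = 0x54 → acc = 0x15
  'G' = 0x47 → acc = 0x52
  ',' = 0x2C → acc = 0x7E
  '9' = 0x39 → acc = 0x47
  ',' = 0x2C → acc = 0x6B
  '2' = 0x32 → acc = 0x59
  '6' = 0x36 → acc = 0x6F
  '8' = 0x38 → acc = 0x57
Checksum = 0x57.

57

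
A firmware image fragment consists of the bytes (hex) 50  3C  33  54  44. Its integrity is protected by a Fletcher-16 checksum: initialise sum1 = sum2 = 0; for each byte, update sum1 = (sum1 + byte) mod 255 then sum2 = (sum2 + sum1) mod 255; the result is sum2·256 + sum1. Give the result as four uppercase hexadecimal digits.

Running sums (mod 255):
  after byte 0 (50): sum1=80, sum2=80
  after byte 1 (3C): sum1=140, sum2=220
  after byte 2 (33): sum1=191, sum2=156
  after byte 3 (54): sum1=20, sum2=176
  after byte 4 (44): sum1=88, sum2=9
Checksum = sum2·256 + sum1 = 9·256 + 88 = 2392 = 0x0958.

0958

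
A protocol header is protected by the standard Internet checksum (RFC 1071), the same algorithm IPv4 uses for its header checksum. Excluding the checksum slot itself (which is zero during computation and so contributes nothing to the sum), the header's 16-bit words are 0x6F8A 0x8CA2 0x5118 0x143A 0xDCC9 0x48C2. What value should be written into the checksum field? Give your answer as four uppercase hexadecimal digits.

78F4

One's-complement addition (fold any carry out of bit 15 back into bit 0):
  0x6F8A + 0x8CA2 = 0x0FC2C
  0xFC2C + 0x5118 = 0x14D44 → wrap carry → 0x4D45
  0x4D45 + 0x143A = 0x0617F
  0x617F + 0xDCC9 = 0x13E48 → wrap carry → 0x3E49
  0x3E49 + 0x48C2 = 0x0870B
One's-complement sum = 0x870B.
Checksum = ~0x870B & 0xFFFF = 0x78F4.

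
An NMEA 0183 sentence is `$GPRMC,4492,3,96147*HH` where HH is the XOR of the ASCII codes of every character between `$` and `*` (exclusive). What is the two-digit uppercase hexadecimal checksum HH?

XOR the ASCII codes of the payload characters:
  'G' = 0x47 → acc = 0x47
  'P' = 0x50 → acc = 0x17
  'R' = 0x52 → acc = 0x45
  'M' = 0x4D → acc = 0x08
  'C' = 0x43 → acc = 0x4B
  ',' = 0x2C → acc = 0x67
  '4' = 0x34 → acc = 0x53
  '4' = 0x34 → acc = 0x67
  '9' = 0x39 → acc = 0x5E
  '2' = 0x32 → acc = 0x6C
  ',' = 0x2C → acc = 0x40
  '3' = 0x33 → acc = 0x73
  ',' = 0x2C → acc = 0x5F
  '9' = 0x39 → acc = 0x66
  '6' = 0x36 → acc = 0x50
  '1' = 0x31 → acc = 0x61
  '4' = 0x34 → acc = 0x55
  '7' = 0x37 → acc = 0x62
Checksum = 0x62.

62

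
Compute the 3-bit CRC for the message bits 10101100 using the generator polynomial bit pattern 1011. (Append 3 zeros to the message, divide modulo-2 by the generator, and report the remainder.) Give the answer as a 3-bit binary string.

Append 3 zeros: 10101100000. Divide by 1011 (XOR where the leading bit is 1):
  pos 0: 1010 XOR 1011 = 0001
  pos 3: 1110 XOR 1011 = 0101
  pos 4: 1010 XOR 1011 = 0001
  pos 7: 1000 XOR 1011 = 0011
Remainder (last 3 bits) = 011. This is the CRC / FCS.

011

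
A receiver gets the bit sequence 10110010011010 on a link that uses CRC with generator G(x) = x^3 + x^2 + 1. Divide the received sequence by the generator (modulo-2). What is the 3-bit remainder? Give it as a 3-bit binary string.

101

Modulo-2 division of 10110010011010 by 1101:
  pos 0: 1011 XOR 1101 = 0110
  pos 1: 1100 XOR 1101 = 0001
  pos 4: 1010 XOR 1101 = 0111
  pos 5: 1110 XOR 1101 = 0011
  pos 7: 1111 XOR 1101 = 0010
  pos 9: 1001 XOR 1101 = 0100
  pos 10: 1000 XOR 1101 = 0101
Remainder = 101 (nonzero — an error is detected).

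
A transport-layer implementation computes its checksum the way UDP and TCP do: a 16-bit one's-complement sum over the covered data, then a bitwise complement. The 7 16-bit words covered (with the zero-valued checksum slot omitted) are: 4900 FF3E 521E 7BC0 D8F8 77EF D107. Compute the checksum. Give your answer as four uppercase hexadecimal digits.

C7F1

One's-complement addition (fold any carry out of bit 15 back into bit 0):
  0x4900 + 0xFF3E = 0x1483E → wrap carry → 0x483F
  0x483F + 0x521E = 0x09A5D
  0x9A5D + 0x7BC0 = 0x1161D → wrap carry → 0x161E
  0x161E + 0xD8F8 = 0x0EF16
  0xEF16 + 0x77EF = 0x16705 → wrap carry → 0x6706
  0x6706 + 0xD107 = 0x1380D → wrap carry → 0x380E
One's-complement sum = 0x380E.
Checksum = ~0x380E & 0xFFFF = 0xC7F1.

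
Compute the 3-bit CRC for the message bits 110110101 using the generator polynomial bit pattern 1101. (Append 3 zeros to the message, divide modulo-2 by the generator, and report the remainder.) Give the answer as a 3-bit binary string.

111

Append 3 zeros: 110110101000. Divide by 1101 (XOR where the leading bit is 1):
  pos 0: 1101 XOR 1101 = 0000
  pos 4: 1010 XOR 1101 = 0111
  pos 5: 1111 XOR 1101 = 0010
  pos 7: 1000 XOR 1101 = 0101
  pos 8: 1010 XOR 1101 = 0111
Remainder (last 3 bits) = 111. This is the CRC / FCS.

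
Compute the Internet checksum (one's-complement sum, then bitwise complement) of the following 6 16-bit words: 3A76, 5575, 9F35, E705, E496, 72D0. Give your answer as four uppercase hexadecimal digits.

9271

One's-complement addition (fold any carry out of bit 15 back into bit 0):
  0x3A76 + 0x5575 = 0x08FEB
  0x8FEB + 0x9F35 = 0x12F20 → wrap carry → 0x2F21
  0x2F21 + 0xE705 = 0x11626 → wrap carry → 0x1627
  0x1627 + 0xE496 = 0x0FABD
  0xFABD + 0x72D0 = 0x16D8D → wrap carry → 0x6D8E
One's-complement sum = 0x6D8E.
Checksum = ~0x6D8E & 0xFFFF = 0x9271.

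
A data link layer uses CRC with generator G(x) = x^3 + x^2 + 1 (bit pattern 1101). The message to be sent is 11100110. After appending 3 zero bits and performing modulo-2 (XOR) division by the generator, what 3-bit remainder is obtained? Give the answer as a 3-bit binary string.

Append 3 zeros: 11100110000. Divide by 1101 (XOR where the leading bit is 1):
  pos 0: 1110 XOR 1101 = 0011
  pos 2: 1101 XOR 1101 = 0000
  pos 6: 1000 XOR 1101 = 0101
  pos 7: 1010 XOR 1101 = 0111
Remainder (last 3 bits) = 111. This is the CRC / FCS.

111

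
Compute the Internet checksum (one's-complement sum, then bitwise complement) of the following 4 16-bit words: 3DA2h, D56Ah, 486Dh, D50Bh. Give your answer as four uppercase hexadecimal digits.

CF79

One's-complement addition (fold any carry out of bit 15 back into bit 0):
  0x3DA2 + 0xD56A = 0x1130C → wrap carry → 0x130D
  0x130D + 0x486D = 0x05B7A
  0x5B7A + 0xD50B = 0x13085 → wrap carry → 0x3086
One's-complement sum = 0x3086.
Checksum = ~0x3086 & 0xFFFF = 0xCF79.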